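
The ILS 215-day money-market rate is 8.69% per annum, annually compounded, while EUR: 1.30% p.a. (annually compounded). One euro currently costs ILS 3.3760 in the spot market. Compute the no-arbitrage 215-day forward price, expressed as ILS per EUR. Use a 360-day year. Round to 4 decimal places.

3.5210

T = 215/360 years.
ILS accumulates by (1 + 0.0869)^(215/360) = 1.0510254.
Growth of 1 EUR over T: (1 + 0.0130)^(215/360) = 1.0077437.
Forward (ILS per EUR) = 3.376 × 1.0510254 / 1.0077437 = 3.520996.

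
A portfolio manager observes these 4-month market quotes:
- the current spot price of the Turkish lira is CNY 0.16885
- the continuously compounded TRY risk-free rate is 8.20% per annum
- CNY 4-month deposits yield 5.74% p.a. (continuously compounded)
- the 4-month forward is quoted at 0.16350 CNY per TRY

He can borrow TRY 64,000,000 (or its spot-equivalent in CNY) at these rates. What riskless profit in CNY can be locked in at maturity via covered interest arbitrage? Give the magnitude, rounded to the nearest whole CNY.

T = 4/12 years.
Route A — deposit TRY, sell forward: 64,000,000 × 1.0277103158 × 0.16350 = CNY 10,753,960.74.
Route B — convert at spot, deposit CNY: 64,000,000 × 0.16885 × 1.0193175486 = CNY 11,015,153.16.
The quoted forward undervalues TRY, so borrow TRY, convert to CNY at spot, deposit the CNY at 5.74%, and buy TRY forward at 0.16350 to cover the loan.
Profit = 11,015,153.16 − 10,753,960.74 = CNY 261,192.

CNY 261,192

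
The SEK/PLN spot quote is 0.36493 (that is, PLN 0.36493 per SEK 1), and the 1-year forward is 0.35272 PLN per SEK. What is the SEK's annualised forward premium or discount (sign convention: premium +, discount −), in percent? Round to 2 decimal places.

-3.35%

T = 1 year.
Period premium: (0.35272 − 0.36493)/0.36493 = -0.0334585.
Annualise by dividing by T: -0.0334585 / 1 = -0.033459 → -3.35%.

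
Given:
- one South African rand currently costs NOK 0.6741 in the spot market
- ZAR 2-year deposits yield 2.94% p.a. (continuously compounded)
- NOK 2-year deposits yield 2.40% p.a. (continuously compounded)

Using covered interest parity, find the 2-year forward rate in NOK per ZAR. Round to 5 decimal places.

0.66686

T = 2 years.
Growth of 1 NOK over T: e^(0.0240×2) = 1.0491707.
ZAR growth factor: e^(0.0294×2) = 1.0605631.
Forward (NOK per ZAR) = 0.6741 × 1.0491707 / 1.0605631 = 0.6668589.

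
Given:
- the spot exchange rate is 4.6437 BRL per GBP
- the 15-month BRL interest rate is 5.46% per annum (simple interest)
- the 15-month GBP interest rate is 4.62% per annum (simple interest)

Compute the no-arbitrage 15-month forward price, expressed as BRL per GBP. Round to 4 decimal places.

4.6898

T = 15/12 years.
BRL accumulates by 1 + 0.0546×15/12 = 1.068250.
GBP accumulates by 1 + 0.0462×15/12 = 1.057750.
Forward (BRL per GBP) = 4.6437 × 1.068250 / 1.057750 = 4.689797.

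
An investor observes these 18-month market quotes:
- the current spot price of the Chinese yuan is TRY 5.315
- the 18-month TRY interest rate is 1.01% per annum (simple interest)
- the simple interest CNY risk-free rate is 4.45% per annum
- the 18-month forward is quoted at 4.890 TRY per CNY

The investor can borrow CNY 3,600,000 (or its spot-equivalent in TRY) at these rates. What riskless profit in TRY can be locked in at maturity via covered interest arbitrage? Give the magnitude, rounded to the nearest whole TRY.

T = 18/12 years.
Invest the CNY and cover forward: 3,600,000 × 1.066750 × 4.890 = TRY 18,779,067.00.
Convert at spot and invest in TRY: 3,600,000 × 5.315 × 1.015150 = TRY 19,423,880.10.
The quoted forward undervalues CNY, so borrow CNY, convert to TRY at spot, deposit the TRY at 1.01%, and buy CNY forward at 4.890 to cover the loan.
The gap between the two covered legs is TRY 644,813.

TRY 644,813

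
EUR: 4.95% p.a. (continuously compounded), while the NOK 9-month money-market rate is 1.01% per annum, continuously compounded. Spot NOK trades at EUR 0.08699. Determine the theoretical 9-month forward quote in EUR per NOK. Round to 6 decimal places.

0.089599

T = 9/12 years.
Growth of 1 EUR over T: e^(0.0495×9/12) = 1.0378227.
NOK growth factor: e^(0.0101×9/12) = 1.0076038.
Forward (EUR per NOK) = 0.08699 × 1.0378227 / 1.0076038 = 0.08959890.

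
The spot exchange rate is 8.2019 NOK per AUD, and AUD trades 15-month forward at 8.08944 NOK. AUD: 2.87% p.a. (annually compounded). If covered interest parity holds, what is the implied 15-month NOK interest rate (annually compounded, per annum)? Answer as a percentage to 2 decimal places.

T = 15/12 years.
CIP gives F = S · g_NOK/g_AUD, so g_NOK/g_AUD = 8.08944/8.2019 = 0.9862885.
The AUD side grows by (1 + 0.0287)^(15/12) = 1.0360028.
So the NOK growth factor = 1.0217976.
r = 1.0217976^(12/15) − 1 = 0.017400 → 1.74%.

1.74%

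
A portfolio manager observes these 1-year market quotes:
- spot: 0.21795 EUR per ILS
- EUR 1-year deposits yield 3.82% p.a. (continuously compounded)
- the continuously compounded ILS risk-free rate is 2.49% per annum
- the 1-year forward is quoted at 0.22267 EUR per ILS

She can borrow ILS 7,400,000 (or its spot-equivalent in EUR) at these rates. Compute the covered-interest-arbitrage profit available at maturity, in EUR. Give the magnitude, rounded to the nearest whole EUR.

EUR 13,670

T = 1 year.
Keep in ILS, deliver into the forward: 7,400,000·1.025212594·0.22267 = EUR 1,689,302.25.
Swap to EUR now, deposit: 7,400,000·0.21795·1.038939 = EUR 1,675,631.99.
The quoted forward overvalues ILS, so borrow EUR, buy ILS at spot, deposit the ILS at 2.49%, and sell the proceeds forward at 0.22267.
The gap between the two covered legs is EUR 13,670.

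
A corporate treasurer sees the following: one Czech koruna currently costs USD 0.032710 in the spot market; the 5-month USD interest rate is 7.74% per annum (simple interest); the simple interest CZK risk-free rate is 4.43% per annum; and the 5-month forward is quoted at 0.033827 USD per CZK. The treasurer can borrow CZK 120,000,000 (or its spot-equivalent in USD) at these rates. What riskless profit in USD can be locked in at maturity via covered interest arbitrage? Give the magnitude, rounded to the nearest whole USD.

USD 82,379

T = 5/12 years.
Route A — deposit CZK, sell forward: 120,000,000 × 1.018458333 × 0.033827 = USD 4,134,166.80.
Route B — convert at spot, deposit USD: 120,000,000 × 0.032710 × 1.032250 = USD 4,051,787.70.
The quoted forward overvalues CZK, so borrow USD, buy CZK at spot, deposit the CZK at 4.43%, and sell the proceeds forward at 0.033827.
Profit = 4,134,166.80 − 4,051,787.70 = USD 82,379.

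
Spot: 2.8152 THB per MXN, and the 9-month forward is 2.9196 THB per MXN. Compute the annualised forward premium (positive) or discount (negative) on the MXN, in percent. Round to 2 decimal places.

T = 9/12 years.
MXN trades forward at +3.70844% vs spot over the period.
Per annum: 0.0370844 / (9/12) = 0.049446 = 4.94%.

+4.94%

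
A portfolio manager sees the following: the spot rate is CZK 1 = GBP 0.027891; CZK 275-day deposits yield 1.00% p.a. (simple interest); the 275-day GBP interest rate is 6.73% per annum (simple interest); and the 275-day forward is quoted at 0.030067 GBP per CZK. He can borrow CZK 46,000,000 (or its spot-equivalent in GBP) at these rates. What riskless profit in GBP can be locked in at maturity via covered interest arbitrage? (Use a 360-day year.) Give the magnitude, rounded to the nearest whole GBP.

GBP 44,703

T = 275/360 years.
Route A — deposit CZK, sell forward: 46,000,000 × 1.007638889 × 0.030067 = GBP 1,393,647.21.
Route B — convert at spot, deposit GBP: 46,000,000 × 0.027891 × 1.051409722 = GBP 1,348,943.95.
The quoted forward overvalues CZK, so borrow GBP, buy CZK at spot, deposit the CZK at 1.00%, and sell the proceeds forward at 0.030067.
The gap between the two covered legs is GBP 44,703.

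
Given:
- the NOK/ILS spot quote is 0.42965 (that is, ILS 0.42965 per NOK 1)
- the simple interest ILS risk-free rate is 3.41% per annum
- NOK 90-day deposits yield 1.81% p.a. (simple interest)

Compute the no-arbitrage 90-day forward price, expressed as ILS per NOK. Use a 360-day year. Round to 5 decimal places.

0.43136

T = 90/360 years.
ILS growth factor: 1 + 0.0341×90/360 = 1.008525.
Growth of 1 NOK over T: 1 + 0.0181×90/360 = 1.004525.
So F = 0.42965 × 1.008525 / 1.004525 = 0.4313609 (ILS/NOK).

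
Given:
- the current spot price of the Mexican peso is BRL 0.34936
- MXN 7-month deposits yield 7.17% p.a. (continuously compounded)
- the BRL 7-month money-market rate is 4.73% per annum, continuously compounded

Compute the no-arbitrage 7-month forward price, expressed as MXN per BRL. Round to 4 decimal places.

2.9034

T = 7/12 years.
BRL growth factor: e^(0.0473×7/12) = 1.0279758.
MXN accumulates by e^(0.0717×7/12) = 1.042712.
Forward (BRL per MXN) = 0.34936 × 1.0279758 / 1.042712 = 0.3444226.
Quoted the other way: 1/0.3444226 = 2.9034 MXN per BRL.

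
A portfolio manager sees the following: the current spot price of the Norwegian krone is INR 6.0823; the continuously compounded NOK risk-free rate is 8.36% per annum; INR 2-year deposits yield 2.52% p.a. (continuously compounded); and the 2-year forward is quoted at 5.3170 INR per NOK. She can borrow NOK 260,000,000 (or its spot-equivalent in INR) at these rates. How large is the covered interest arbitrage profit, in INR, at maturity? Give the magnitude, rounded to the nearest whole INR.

INR 29,135,633

T = 2 years.
Invest the NOK and cover forward: 260,000,000 × 1.181990639798 × 5.3170 = INR 1,634,007,500.27.
Convert at spot and invest in INR: 260,000,000 × 6.0823 × 1.051691688927 = INR 1,663,143,133.49.
The quoted forward undervalues NOK, so borrow NOK, convert to INR at spot, deposit the INR at 2.52%, and buy NOK forward at 5.3170 to cover the loan.
Profit = 1,663,143,133.49 − 1,634,007,500.27 = INR 29,135,633.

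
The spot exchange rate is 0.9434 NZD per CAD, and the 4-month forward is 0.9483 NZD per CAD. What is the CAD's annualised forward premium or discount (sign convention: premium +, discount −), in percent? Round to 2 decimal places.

T = 4/12 years.
Period premium: (0.9483 − 0.9434)/0.9434 = 0.0051940.
Annualise by dividing by T: 0.0051940 / (4/12) = 0.015582 → 1.56%.

+1.56%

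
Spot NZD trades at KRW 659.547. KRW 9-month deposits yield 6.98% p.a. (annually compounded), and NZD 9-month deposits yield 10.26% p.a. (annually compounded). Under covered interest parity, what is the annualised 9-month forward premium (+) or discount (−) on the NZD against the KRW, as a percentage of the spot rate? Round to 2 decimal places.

T = 9/12 years.
No-arbitrage forward: 659.547 × 1.051906 / 1.076003 = 644.776498 KRW/NZD.
Annualised premium = (F − S)/S × (1/T) = (644.776498 − 659.547)/659.547 ÷ (9/12) = -2.99%.

-2.99%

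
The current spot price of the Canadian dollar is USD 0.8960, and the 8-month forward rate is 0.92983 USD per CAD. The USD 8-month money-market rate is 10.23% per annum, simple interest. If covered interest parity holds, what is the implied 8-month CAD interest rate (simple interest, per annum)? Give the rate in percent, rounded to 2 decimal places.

4.40%

T = 8/12 years.
F/S = 0.92983/0.896 = 1.0377567 = (growth of USD) / (growth of CAD).
USD growth factor: 1 + 0.1023×8/12 = 1.068200.
Hence g_CAD = 1.0293357.
r = (1.0293357 − 1)/(8/12) = 0.044004 → 4.40%.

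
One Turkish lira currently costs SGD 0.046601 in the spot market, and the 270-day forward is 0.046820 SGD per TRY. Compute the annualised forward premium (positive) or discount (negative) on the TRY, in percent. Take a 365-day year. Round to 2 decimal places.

+0.64%

T = 270/365 years.
(F − S)/S = (0.046820 − 0.046601)/0.046601 = 0.0046995.
Per annum: 0.0046995 / (270/365) = 0.006353 = 0.64%.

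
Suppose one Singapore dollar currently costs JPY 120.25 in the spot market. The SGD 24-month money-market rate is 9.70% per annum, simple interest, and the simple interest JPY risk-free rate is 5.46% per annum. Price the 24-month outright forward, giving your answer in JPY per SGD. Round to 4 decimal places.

111.7096

T = 2 years.
JPY growth factor: 1 + 0.0546×2 = 1.109200.
SGD growth factor: 1 + 0.0970×2 = 1.194000.
So F = 120.25 × 1.109200 / 1.194000 = 111.709631 (JPY/SGD).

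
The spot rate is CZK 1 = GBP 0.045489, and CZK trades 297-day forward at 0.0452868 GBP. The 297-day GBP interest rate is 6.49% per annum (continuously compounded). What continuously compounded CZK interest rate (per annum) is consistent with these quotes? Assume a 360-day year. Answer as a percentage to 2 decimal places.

T = 297/360 years.
F/S = 0.0452868/0.045489 = 0.9955550 = (growth of GBP) / (growth of CZK).
The GBP side grows by e^(0.0649×297/360) = 1.0550018.
So the CZK growth factor = 1.0597122.
r = ln(1.0597122)/(297/360) = 0.070300 → 7.03%.

7.03%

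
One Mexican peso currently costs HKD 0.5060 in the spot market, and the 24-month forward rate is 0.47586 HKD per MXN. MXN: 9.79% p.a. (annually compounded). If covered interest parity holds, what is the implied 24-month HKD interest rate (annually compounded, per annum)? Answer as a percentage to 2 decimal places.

T = 2 years.
By CIP, F/S equals the HKD-to-MXN growth ratio: 0.47586/0.506 = 0.9404348.
The MXN side grows by (1 + 0.0979)^2 = 1.2053844.
So the HKD growth factor = 1.1335854.
Annualise: 1.1335854^(1/2) − 1 = 0.064700 = 6.47%.

6.47%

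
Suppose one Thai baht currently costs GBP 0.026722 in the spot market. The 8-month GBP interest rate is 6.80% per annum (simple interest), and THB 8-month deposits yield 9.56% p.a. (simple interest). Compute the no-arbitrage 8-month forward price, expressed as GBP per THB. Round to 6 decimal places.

0.026260

T = 8/12 years.
Growth of 1 GBP over T: 1 + 0.0680×8/12 = 1.0453333.
Growth of 1 THB over T: 1 + 0.0956×8/12 = 1.0637333.
Forward (GBP per THB) = 0.026722 × 1.0453333 / 1.0637333 = 0.02625977.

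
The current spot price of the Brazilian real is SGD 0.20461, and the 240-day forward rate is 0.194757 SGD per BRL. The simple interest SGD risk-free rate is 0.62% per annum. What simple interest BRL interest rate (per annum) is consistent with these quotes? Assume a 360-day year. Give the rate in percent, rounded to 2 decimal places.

T = 240/360 years.
CIP gives F = S · g_SGD/g_BRL, so g_SGD/g_BRL = 0.194757/0.20461 = 0.9518450.
The SGD side grows by 1 + 0.0062×240/360 = 1.0041333.
Hence g_BRL = 1.0549336.
r = (1.0549336 − 1)/(240/360) = 0.082400 → 8.24%.

8.24%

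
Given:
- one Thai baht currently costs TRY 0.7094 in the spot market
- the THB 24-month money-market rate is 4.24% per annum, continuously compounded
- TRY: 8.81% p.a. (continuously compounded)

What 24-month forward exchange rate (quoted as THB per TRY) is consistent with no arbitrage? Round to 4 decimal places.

T = 2 years.
TRY growth factor: e^(0.0881×2) = 1.1926766.
THB accumulates by e^(0.0424×2) = 1.0884993.
So F = 0.7094 × 1.1926766 / 1.0884993 = 0.7772947 (TRY/THB).
Invert for THB per TRY: 1 / 0.7772947 = 1.2865.

1.2865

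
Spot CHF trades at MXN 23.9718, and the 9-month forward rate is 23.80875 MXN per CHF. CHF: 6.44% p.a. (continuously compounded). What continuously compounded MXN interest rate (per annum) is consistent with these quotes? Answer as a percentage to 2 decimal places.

5.53%

T = 9/12 years.
By CIP, F/S equals the MXN-to-CHF growth ratio: 23.80875/23.9718 = 0.9931983.
CHF growth factor: e^(0.0644×9/12) = 1.0494855.
So the MXN growth factor = 1.0423472.
r = ln(1.0423472)/(9/12) = 0.055300 → 5.53%.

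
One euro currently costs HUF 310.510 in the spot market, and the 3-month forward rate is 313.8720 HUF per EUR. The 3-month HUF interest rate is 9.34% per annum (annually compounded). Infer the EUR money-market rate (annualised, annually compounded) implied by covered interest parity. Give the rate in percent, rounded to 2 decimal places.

4.73%

T = 3/12 years.
By CIP, F/S equals the HUF-to-EUR growth ratio: 313.872/310.51 = 1.0108273.
The HUF side grows by (1 + 0.0934)^(3/12) = 1.0225741.
Hence g_EUR = 1.011621.
Annualise: 1.011621^(12/3) − 1 = 0.047301 = 4.73%.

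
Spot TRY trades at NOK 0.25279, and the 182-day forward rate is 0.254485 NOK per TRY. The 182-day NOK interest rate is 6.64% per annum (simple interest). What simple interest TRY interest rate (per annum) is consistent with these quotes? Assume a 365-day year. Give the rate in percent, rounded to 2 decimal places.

5.26%

T = 182/365 years.
F/S = 0.254485/0.25279 = 1.0067052 = (growth of NOK) / (growth of TRY).
NOK growth factor: 1 + 0.0664×182/365 = 1.033109.
So the TRY growth factor = 1.0262279.
(1.0262279 − 1)/T = 0.052600, i.e. 5.26%.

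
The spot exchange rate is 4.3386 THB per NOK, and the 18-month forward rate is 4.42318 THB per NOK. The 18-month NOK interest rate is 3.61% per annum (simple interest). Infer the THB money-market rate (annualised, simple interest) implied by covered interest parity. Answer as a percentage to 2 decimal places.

4.98%

T = 18/12 years.
CIP gives F = S · g_THB/g_NOK, so g_THB/g_NOK = 4.42318/4.3386 = 1.0194948.
The NOK side grows by 1 + 0.0361×18/12 = 1.054150.
That pins the THB growth at 1.0747004.
r = (1.0747004 − 1)/(18/12) = 0.049800 → 4.98%.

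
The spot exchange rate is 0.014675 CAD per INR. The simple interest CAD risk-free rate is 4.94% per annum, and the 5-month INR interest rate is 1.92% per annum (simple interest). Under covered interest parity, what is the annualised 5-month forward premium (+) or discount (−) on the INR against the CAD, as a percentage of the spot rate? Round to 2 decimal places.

T = 5/12 years.
CIP forward (CAD per INR) = 0.014675 × 1.0205833/1.008000 = 0.014858194.
(F − S)/S ÷ T = (0.014858194 − 0.014675)/0.014675/(5/12) = 0.029960 → 3.00%.

+3.00%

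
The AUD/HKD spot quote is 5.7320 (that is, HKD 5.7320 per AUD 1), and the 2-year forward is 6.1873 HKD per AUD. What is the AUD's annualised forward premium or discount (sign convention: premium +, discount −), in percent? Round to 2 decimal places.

+3.97%

T = 2 years.
(F − S)/S = (6.1873 − 5.732)/5.732 = 0.0794313.
Per annum: 0.0794313 / 2 = 0.039716 = 3.97%.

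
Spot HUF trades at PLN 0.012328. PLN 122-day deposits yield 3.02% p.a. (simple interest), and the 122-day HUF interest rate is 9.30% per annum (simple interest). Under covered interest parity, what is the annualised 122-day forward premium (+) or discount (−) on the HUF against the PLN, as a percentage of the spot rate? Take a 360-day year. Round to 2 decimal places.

-6.09%

T = 122/360 years.
No-arbitrage forward: 0.012328 × 1.0102344 / 1.0315167 = 0.012073648 PLN/HUF.
(F − S)/S ÷ T = (0.012073648 − 0.012328)/0.012328/(122/360) = -0.060881 → -6.09%.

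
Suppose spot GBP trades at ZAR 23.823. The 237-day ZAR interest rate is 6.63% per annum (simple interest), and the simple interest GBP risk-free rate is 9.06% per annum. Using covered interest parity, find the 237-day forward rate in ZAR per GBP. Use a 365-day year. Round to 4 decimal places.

T = 237/365 years.
Growth of 1 ZAR over T: 1 + 0.0663×237/365 = 1.04304959.
Growth of 1 GBP over T: 1 + 0.0906×237/365 = 1.05882795.
Forward (ZAR per GBP) = 23.823 × 1.04304959 / 1.05882795 = 23.467996.

23.4680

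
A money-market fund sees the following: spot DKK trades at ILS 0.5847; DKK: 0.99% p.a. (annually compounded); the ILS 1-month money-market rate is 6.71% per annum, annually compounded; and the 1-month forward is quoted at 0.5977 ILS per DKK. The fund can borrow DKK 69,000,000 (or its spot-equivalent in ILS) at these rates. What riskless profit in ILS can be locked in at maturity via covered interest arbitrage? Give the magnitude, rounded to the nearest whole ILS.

T = 1/12 years.
Invest the DKK and cover forward: 69,000,000 × 1.0008212801 × 0.5977 = ILS 41,275,170.66.
Convert at spot and invest in ILS: 69,000,000 × 0.5847 × 1.005426729 = ILS 40,563,237.58.
The quoted forward overvalues DKK, so borrow ILS, buy DKK at spot, deposit the DKK at 0.99%, and sell the proceeds forward at 0.5977.
Arbitrage profit = |41,275,170.66 − 40,563,237.58| = ILS 711,933.

ILS 711,933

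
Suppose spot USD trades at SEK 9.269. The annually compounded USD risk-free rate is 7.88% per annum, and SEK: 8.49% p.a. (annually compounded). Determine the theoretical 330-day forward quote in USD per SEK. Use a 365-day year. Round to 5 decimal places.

T = 330/365 years.
SEK accumulates by (1 + 0.0849)^(330/365) = 1.0764557.
USD accumulates by (1 + 0.0788)^(330/365) = 1.0709821.
Forward (SEK per USD) = 9.269 × 1.0764557 / 1.0709821 = 9.316372.
Invert for USD per SEK: 1 / 9.316372 = 0.10734.

0.10734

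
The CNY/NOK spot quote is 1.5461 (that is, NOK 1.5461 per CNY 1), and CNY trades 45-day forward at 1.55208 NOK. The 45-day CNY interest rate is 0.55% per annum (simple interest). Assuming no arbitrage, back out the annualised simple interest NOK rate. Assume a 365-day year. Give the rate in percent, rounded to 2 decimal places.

3.69%

T = 45/365 years.
CIP gives F = S · g_NOK/g_CNY, so g_NOK/g_CNY = 1.55208/1.5461 = 1.0038678.
CNY growth factor: 1 + 0.0055×45/365 = 1.0006781.
Hence g_NOK = 1.0045485.
(1.0045485 − 1)/T = 0.036893, i.e. 3.69%.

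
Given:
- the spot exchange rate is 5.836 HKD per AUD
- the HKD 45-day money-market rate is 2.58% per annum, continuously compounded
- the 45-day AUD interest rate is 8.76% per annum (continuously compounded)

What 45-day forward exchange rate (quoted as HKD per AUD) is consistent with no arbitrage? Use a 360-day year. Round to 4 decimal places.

T = 45/360 years.
Growth of 1 HKD over T: e^(0.0258×45/360) = 1.0032302.
AUD accumulates by e^(0.0876×45/360) = 1.0110102.
CIP: F = S · (grow HKD)/(grow AUD) = 5.836 × 1.0032302/1.0110102 = 5.791090 HKD per AUD.

5.7911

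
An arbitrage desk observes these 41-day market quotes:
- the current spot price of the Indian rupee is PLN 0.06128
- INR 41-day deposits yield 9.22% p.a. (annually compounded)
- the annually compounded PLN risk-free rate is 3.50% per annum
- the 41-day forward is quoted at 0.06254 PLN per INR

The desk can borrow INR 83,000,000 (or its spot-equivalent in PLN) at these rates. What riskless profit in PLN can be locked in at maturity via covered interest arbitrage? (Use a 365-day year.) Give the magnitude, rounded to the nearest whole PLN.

T = 41/365 years.
Invest the INR and cover forward: 83,000,000 × 1.009955959 × 0.06254 = PLN 5,242,499.59.
Convert at spot and invest in PLN: 83,000,000 × 0.06128 × 1.003871746 = PLN 5,105,932.63.
The quoted forward overvalues INR, so borrow PLN, buy INR at spot, deposit the INR at 9.22%, and sell the proceeds forward at 0.06254.
The gap between the two covered legs is PLN 136,567.

PLN 136,567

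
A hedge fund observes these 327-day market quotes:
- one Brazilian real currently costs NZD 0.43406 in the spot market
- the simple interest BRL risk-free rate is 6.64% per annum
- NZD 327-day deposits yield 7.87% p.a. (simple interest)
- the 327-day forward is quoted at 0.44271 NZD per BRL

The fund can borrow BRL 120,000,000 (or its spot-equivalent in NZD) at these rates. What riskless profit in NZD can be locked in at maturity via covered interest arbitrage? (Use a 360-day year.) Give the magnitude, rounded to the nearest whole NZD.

T = 327/360 years.
Invest the BRL and cover forward: 120,000,000 × 1.0603133333 × 0.44271 = NZD 56,329,357.89.
Convert at spot and invest in NZD: 120,000,000 × 0.43406 × 1.0714858333 = NZD 55,810,696.90.
The quoted forward overvalues BRL, so borrow NZD, buy BRL at spot, deposit the BRL at 6.64%, and sell the proceeds forward at 0.44271.
The gap between the two covered legs is NZD 518,661.

NZD 518,661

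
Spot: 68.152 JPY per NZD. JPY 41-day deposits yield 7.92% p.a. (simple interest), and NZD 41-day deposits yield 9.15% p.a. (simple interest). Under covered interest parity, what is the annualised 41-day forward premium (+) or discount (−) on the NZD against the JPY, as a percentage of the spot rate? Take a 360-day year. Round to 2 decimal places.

T = 41/360 years.
No-arbitrage forward: 68.152 × 1.009020 / 1.0104208 = 68.057517 JPY/NZD.
(F − S)/S ÷ T = (68.057517 − 68.152)/68.152/(41/360) = -0.012173 → -1.22%.

-1.22%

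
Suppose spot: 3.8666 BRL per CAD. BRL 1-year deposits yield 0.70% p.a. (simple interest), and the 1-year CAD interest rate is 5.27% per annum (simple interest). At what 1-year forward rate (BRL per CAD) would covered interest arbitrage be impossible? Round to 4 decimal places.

3.6987

T = 1 year.
BRL growth factor: 1 + 0.0070×1 = 1.007000.
CAD growth factor: 1 + 0.0527×1 = 1.052700.
Forward (BRL per CAD) = 3.8666 × 1.007000 / 1.052700 = 3.698742.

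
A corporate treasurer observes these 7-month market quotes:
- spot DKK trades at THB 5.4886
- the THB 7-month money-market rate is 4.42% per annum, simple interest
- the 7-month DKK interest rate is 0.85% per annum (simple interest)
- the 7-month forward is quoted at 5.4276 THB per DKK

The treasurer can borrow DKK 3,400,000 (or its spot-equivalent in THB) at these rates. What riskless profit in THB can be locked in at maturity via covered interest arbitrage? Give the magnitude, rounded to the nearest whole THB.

T = 7/12 years.
Keep in DKK, deliver into the forward: 3,400,000·1.0049583333·5.4276 = THB 18,545,340.29.
Swap to THB now, deposit: 3,400,000·5.4886·1.0257833333 = THB 19,142,388.97.
The quoted forward undervalues DKK, so borrow DKK, convert to THB at spot, deposit the THB at 4.42%, and buy DKK forward at 5.4276 to cover the loan.
The gap between the two covered legs is THB 597,049.

THB 597,049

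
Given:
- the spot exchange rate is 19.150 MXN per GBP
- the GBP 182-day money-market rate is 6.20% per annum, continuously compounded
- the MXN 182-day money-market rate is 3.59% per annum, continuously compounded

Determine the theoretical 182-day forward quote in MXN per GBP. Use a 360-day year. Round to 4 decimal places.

18.8990

T = 182/360 years.
MXN growth factor: e^(0.0359×182/360) = 1.01831515.
GBP growth factor: e^(0.0620×182/360) = 1.03184085.
So F = 19.15 × 1.01831515 / 1.03184085 = 18.898976 (MXN/GBP).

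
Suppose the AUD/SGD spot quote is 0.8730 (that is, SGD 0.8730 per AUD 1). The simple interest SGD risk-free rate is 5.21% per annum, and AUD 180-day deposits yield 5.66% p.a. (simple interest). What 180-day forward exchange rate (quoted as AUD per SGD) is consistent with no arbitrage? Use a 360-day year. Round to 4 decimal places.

1.1480

T = 180/360 years.
SGD accumulates by 1 + 0.0521×180/360 = 1.026050.
AUD accumulates by 1 + 0.0566×180/360 = 1.028300.
So F = 0.873 × 1.026050 / 1.028300 = 0.8710898 (SGD/AUD).
Quoted the other way: 1/0.8710898 = 1.1480 AUD per SGD.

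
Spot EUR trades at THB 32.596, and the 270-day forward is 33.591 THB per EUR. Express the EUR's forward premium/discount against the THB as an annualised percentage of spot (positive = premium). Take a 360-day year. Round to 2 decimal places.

T = 270/360 years.
Period premium: (33.591 − 32.596)/32.596 = 0.0305252.
Per annum: 0.0305252 / (270/360) = 0.040700 = 4.07%.

+4.07%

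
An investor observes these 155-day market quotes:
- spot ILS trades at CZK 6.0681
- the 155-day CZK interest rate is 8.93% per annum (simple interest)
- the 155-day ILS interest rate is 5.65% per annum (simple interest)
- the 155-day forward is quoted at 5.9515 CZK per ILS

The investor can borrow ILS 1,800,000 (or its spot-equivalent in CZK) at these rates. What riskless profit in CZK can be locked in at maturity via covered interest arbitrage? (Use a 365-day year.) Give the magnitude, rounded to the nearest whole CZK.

CZK 367,054

T = 155/365 years.
Route A — deposit ILS, sell forward: 1,800,000 × 1.0239931507 × 5.9515 = CZK 10,969,731.43.
Route B — convert at spot, deposit CZK: 1,800,000 × 6.0681 × 1.0379219178 = CZK 11,336,785.18.
The quoted forward undervalues ILS, so borrow ILS, convert to CZK at spot, deposit the CZK at 8.93%, and buy ILS forward at 5.9515 to cover the loan.
The gap between the two covered legs is CZK 367,054.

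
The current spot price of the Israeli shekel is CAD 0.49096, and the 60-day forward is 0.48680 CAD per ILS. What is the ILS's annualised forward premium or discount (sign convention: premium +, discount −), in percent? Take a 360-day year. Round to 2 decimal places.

-5.08%

T = 60/360 years.
(F − S)/S = (0.48680 − 0.49096)/0.49096 = -0.0084732.
×(1/T) gives -5.08% p.a.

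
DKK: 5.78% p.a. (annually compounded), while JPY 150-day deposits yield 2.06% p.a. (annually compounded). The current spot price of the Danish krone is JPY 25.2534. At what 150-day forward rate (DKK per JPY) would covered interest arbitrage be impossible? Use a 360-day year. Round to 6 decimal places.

0.040194

T = 150/360 years.
Growth of 1 JPY over T: (1 + 0.0206)^(150/360) = 1.0085323.
DKK accumulates by (1 + 0.0578)^(150/360) = 1.0236893.
Forward (JPY per DKK) = 25.2534 × 1.0085323 / 1.0236893 = 24.87949.
Invert for DKK per JPY: 1 / 24.87949 = 0.040194.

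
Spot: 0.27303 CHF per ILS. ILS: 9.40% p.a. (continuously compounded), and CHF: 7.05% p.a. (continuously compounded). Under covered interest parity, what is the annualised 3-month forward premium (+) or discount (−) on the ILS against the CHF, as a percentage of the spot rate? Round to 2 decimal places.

T = 3/12 years.
CIP forward (CHF per ILS) = 0.27303 × 1.0177812/1.0237783 = 0.27143064.
Annualised premium = (F − S)/S × (1/T) = (0.27143064 − 0.27303)/0.27303 ÷ (3/12) = -2.34%.

-2.34%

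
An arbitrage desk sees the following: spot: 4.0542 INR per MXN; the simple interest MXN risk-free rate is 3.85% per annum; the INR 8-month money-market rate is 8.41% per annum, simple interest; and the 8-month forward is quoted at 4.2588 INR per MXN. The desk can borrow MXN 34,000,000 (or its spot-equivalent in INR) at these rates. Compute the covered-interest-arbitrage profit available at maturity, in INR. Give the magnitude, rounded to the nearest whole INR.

INR 2,944,526

T = 8/12 years.
Invest the MXN and cover forward: 34,000,000 × 1.02566666667 × 4.2588 = INR 148,515,712.80.
Convert at spot and invest in INR: 34,000,000 × 4.0542 × 1.05606666667 = INR 145,571,186.32.
The quoted forward overvalues MXN, so borrow INR, buy MXN at spot, deposit the MXN at 3.85%, and sell the proceeds forward at 4.2588.
The gap between the two covered legs is INR 2,944,526.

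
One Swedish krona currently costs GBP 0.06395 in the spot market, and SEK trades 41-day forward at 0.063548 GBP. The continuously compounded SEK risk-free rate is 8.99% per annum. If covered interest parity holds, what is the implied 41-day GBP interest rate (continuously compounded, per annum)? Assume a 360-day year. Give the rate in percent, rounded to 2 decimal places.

3.45%

T = 41/360 years.
F/S = 0.063548/0.06395 = 0.9937138 = (growth of GBP) / (growth of SEK).
The SEK side grows by e^(0.0899×41/360) = 1.0102912.
Hence g_GBP = 1.0039403.
Take logs: ln 1.0039403 / (41/360) = 0.034530, so 3.45%.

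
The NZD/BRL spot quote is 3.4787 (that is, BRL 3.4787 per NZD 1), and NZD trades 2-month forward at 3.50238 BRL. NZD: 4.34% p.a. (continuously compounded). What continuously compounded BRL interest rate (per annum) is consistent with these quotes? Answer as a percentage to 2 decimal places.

T = 2/12 years.
By CIP, F/S equals the BRL-to-NZD growth ratio: 3.50238/3.4787 = 1.0068071.
The NZD side grows by e^(0.0434×2/12) = 1.0072596.
So the BRL growth factor = 1.0141161.
Take logs: ln 1.0141161 / (2/12) = 0.084104, so 8.41%.

8.41%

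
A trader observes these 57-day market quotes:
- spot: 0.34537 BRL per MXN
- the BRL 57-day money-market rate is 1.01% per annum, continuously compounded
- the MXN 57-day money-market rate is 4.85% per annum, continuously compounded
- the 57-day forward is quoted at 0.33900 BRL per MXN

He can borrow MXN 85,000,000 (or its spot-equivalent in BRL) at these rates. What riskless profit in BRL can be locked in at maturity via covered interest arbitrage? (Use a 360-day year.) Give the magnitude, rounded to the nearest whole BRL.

BRL 366,306

T = 57/360 years.
Keep in MXN, deliver into the forward: 85,000,000·1.0077087271·0.33900 = BRL 29,037,126.97.
Swap to BRL now, deposit: 85,000,000·0.34537·1.001600446 = BRL 29,403,433.41.
The quoted forward undervalues MXN, so borrow MXN, convert to BRL at spot, deposit the BRL at 1.01%, and buy MXN forward at 0.33900 to cover the loan.
The gap between the two covered legs is BRL 366,306.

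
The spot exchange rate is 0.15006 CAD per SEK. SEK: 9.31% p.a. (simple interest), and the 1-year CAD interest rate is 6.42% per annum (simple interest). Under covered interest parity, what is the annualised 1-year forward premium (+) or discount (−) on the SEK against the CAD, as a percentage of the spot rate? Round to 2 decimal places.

-2.64%

T = 1 year.
F = S · g_CAD/g_SEK = 0.15006 × 1.064200/1.093100 = 0.14609263.
Annualised premium = (F − S)/S × (1/T) = (0.14609263 − 0.15006)/0.15006 ÷ 1 = -2.64%.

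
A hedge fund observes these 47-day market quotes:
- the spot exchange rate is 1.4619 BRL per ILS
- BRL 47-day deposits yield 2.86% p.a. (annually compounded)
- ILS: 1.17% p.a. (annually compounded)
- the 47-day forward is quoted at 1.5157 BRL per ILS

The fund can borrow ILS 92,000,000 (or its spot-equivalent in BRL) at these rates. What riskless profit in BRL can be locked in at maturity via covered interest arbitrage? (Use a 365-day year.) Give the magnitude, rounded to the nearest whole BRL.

BRL 4,669,374

T = 47/365 years.
Route A — deposit ILS, sell forward: 92,000,000 × 1.00149895233 × 1.5157 = BRL 139,653,420.51.
Route B — convert at spot, deposit BRL: 92,000,000 × 1.4619 × 1.00363765989 = BRL 134,984,046.34.
The quoted forward overvalues ILS, so borrow BRL, buy ILS at spot, deposit the ILS at 1.17%, and sell the proceeds forward at 1.5157.
Arbitrage profit = |139,653,420.51 − 134,984,046.34| = BRL 4,669,374.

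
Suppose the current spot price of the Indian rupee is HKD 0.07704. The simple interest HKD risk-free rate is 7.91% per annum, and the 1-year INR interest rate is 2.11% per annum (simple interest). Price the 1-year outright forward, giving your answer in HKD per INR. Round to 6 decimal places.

T = 1 year.
Growth of 1 HKD over T: 1 + 0.0791×1 = 1.079100.
INR growth factor: 1 + 0.0211×1 = 1.021100.
CIP: F = S · (grow HKD)/(grow INR) = 0.07704 × 1.079100/1.021100 = 0.08141599 HKD per INR.

0.081416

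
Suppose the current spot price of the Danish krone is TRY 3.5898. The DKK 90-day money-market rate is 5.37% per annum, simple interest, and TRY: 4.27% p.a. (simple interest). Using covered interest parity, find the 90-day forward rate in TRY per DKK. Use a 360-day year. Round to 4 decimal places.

T = 90/360 years.
TRY accumulates by 1 + 0.0427×90/360 = 1.010675.
Growth of 1 DKK over T: 1 + 0.0537×90/360 = 1.013425.
CIP: F = S · (grow TRY)/(grow DKK) = 3.5898 × 1.010675/1.013425 = 3.580059 TRY per DKK.

3.5801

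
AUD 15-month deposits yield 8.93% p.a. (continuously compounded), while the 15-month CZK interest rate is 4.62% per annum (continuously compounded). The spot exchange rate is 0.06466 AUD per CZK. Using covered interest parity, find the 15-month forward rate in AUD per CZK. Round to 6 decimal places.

0.068239

T = 15/12 years.
AUD growth factor: e^(0.0893×15/12) = 1.1180935.
CZK growth factor: e^(0.0462×15/12) = 1.0594501.
CIP: F = S · (grow AUD)/(grow CZK) = 0.06466 × 1.1180935/1.0594501 = 0.06823910 AUD per CZK.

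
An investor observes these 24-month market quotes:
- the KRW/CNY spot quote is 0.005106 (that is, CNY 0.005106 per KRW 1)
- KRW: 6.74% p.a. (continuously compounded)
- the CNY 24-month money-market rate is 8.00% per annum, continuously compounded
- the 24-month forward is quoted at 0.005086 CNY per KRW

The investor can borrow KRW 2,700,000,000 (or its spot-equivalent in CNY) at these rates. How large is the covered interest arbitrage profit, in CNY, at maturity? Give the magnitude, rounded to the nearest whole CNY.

CNY 464,391

T = 2 years.
Keep in KRW, deliver into the forward: 2,700,000,000·1.1443078999·0.005086 = CNY 15,713,864.94.
Swap to CNY now, deposit: 2,700,000,000·0.005106·1.173510871 = CNY 16,178,255.57.
The quoted forward undervalues KRW, so borrow KRW, convert to CNY at spot, deposit the CNY at 8.00%, and buy KRW forward at 0.005086 to cover the loan.
The gap between the two covered legs is CNY 464,391.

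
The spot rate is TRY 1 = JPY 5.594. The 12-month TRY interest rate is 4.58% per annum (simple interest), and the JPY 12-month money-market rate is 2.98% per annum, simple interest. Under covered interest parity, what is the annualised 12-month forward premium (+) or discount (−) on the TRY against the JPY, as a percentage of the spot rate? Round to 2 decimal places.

-1.53%

T = 1 year.
CIP forward (JPY per TRY) = 5.594 × 1.029800/1.045800 = 5.508416.
Annualised premium = (F − S)/S × (1/T) = (5.508416 − 5.594)/5.594 ÷ 1 = -1.53%.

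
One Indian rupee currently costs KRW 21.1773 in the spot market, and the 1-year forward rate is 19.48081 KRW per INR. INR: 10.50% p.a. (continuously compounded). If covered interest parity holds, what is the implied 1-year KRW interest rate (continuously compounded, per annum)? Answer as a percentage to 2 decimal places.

2.15%

T = 1 year.
CIP gives F = S · g_KRW/g_INR, so g_KRW/g_INR = 19.48081/21.1773 = 0.9198911.
INR growth factor: e^(0.1050×1) = 1.1107106.
Hence g_KRW = 1.0217328.
r = ln(1.0217328)/1 = 0.021500 → 2.15%.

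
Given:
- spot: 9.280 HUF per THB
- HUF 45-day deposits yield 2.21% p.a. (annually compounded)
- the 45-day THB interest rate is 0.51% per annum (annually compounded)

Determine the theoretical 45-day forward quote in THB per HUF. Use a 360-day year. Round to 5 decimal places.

0.10753

T = 45/360 years.
Growth of 1 HUF over T: (1 + 0.0221)^(45/360) = 1.0027362.
Growth of 1 THB over T: (1 + 0.0051)^(45/360) = 1.0006361.
CIP: F = S · (grow HUF)/(grow THB) = 9.28 × 1.0027362/1.0006361 = 9.299477 HUF per THB.
Invert for THB per HUF: 1 / 9.299477 = 0.10753.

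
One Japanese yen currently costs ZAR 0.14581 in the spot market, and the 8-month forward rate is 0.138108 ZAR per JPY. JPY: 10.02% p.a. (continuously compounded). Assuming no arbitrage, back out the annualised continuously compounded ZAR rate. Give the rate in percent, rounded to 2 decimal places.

1.88%

T = 8/12 years.
By CIP, F/S equals the ZAR-to-JPY growth ratio: 0.138108/0.14581 = 0.9471778.
JPY growth factor: e^(0.1002×8/12) = 1.0690816.
That pins the ZAR growth at 1.0126104.
Take logs: ln 1.0126104 / (8/12) = 0.018797, so 1.88%.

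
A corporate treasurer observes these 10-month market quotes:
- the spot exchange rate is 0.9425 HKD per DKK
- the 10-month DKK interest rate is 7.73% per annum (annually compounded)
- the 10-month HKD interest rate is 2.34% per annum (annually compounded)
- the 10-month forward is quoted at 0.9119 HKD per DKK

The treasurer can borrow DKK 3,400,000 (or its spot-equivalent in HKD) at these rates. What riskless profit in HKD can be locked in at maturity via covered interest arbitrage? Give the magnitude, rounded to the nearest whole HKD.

T = 10/12 years.
Route A — deposit DKK, sell forward: 3,400,000 × 1.064013692 × 0.9119 = HKD 3,298,931.89.
Route B — convert at spot, deposit HKD: 3,400,000 × 0.9425 × 1.019462317 = HKD 3,266,866.99.
The quoted forward overvalues DKK, so borrow HKD, buy DKK at spot, deposit the DKK at 7.73%, and sell the proceeds forward at 0.9119.
Profit = 3,298,931.89 − 3,266,866.99 = HKD 32,065.

HKD 32,065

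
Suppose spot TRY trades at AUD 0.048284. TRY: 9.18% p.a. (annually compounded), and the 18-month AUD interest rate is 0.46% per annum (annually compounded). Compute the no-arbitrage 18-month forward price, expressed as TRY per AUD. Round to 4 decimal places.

23.4651

T = 18/12 years.
AUD growth factor: (1 + 0.0046)^(18/12) = 1.00690793.
Growth of 1 TRY over T: (1 + 0.0918)^(18/12) = 1.14081346.
So F = 0.048284 × 1.00690793 / 1.14081346 = 0.042616558 (AUD/TRY).
Quoted the other way: 1/0.042616558 = 23.4651 TRY per AUD.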